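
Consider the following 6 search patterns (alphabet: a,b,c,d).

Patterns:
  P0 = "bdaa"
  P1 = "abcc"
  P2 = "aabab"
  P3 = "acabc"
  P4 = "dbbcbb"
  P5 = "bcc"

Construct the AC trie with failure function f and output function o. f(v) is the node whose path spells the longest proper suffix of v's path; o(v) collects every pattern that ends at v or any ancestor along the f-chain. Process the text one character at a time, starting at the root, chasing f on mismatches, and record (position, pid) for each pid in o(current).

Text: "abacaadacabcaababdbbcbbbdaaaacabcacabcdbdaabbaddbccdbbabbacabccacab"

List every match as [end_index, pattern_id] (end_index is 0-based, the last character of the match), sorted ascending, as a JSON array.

Construct AC machine:
Trie nodes:
  n0 'ε': a→5 b→1 d→17
  n1 'b': c→23 d→2
  n2 'bd': a→3
  n3 'bda': a→4
  n4 'bdaa': ·  [P0 ends]
  n5 'a': a→9 b→6 c→13
  n6 'ab': c→7
  n7 'abc': c→8
  n8 'abcc': ·  [P1 ends]
  n9 'aa': b→10
  n10 'aab': a→11
  n11 'aaba': b→12
  n12 'aabab': ·  [P2 ends]
  n13 'ac': a→14
  n14 'aca': b→15
  n15 'acab': c→16
  n16 'acabc': ·  [P3 ends]
  n17 'd': b→18
  n18 'db': b→19
  n19 'dbb': c→20
  n20 'dbbc': b→21
  n21 'dbbcb': b→22
  n22 'dbbcbb': ·  [P4 ends]
  n23 'bc': c→24
  n24 'bcc': ·  [P5 ends]

Failure links (BFS by depth):
  fail(1) 'b': from fail(0)=0 chase 'b': 0 ⇒ 0;  out=∅∪out(0)=∅
  fail(5) 'a': from fail(0)=0 chase 'a': 0 ⇒ 0;  out=∅∪out(0)=∅
  fail(17) 'd': from fail(0)=0 chase 'd': 0 ⇒ 0;  out=∅∪out(0)=∅
  fail(2) 'bd': from fail(1)=0 chase 'd': 0 ⇒ 17;  out=∅∪out(17)=∅
  fail(6) 'ab': from fail(5)=0 chase 'b': 0 ⇒ 1;  out=∅∪out(1)=∅
  fail(9) 'aa': from fail(5)=0 chase 'a': 0 ⇒ 5;  out=∅∪out(5)=∅
  fail(13) 'ac': from fail(5)=0 chase 'c': 0 ⇒ 0;  out=∅∪out(0)=∅
  fail(18) 'db': from fail(17)=0 chase 'b': 0 ⇒ 1;  out=∅∪out(1)=∅
  fail(23) 'bc': from fail(1)=0 chase 'c': 0 ⇒ 0;  out=∅∪out(0)=∅
  fail(3) 'bda': from fail(2)=17 chase 'a': 17→0 ⇒ 5;  out=∅∪out(5)=∅
  fail(7) 'abc': from fail(6)=1 chase 'c': 1 ⇒ 23;  out=∅∪out(23)=∅
  fail(10) 'aab': from fail(9)=5 chase 'b': 5 ⇒ 6;  out=∅∪out(6)=∅
  fail(14) 'aca': from fail(13)=0 chase 'a': 0 ⇒ 5;  out=∅∪out(5)=∅
  fail(19) 'dbb': from fail(18)=1 chase 'b': 1→0 ⇒ 1;  out=∅∪out(1)=∅
  fail(24) 'bcc': from fail(23)=0 chase 'c': 0 ⇒ 0;  out={5}∪out(0)={5}
  fail(4) 'bdaa': from fail(3)=5 chase 'a': 5 ⇒ 9;  out={0}∪out(9)={0}
  fail(8) 'abcc': from fail(7)=23 chase 'c': 23 ⇒ 24;  out={1}∪out(24)={1,5}
  fail(11) 'aaba': from fail(10)=6 chase 'a': 6→1→0 ⇒ 5;  out=∅∪out(5)=∅
  fail(15) 'acab': from fail(14)=5 chase 'b': 5 ⇒ 6;  out=∅∪out(6)=∅
  fail(20) 'dbbc': from fail(19)=1 chase 'c': 1 ⇒ 23;  out=∅∪out(23)=∅
  fail(12) 'aabab': from fail(11)=5 chase 'b': 5 ⇒ 6;  out={2}∪out(6)={2}
  fail(16) 'acabc': from fail(15)=6 chase 'c': 6 ⇒ 7;  out={3}∪out(7)={3}
  fail(21) 'dbbcb': from fail(20)=23 chase 'b': 23→0 ⇒ 1;  out=∅∪out(1)=∅
  fail(22) 'dbbcbb': from fail(21)=1 chase 'b': 1→0 ⇒ 1;  out={4}∪out(1)={4}

Scan:
pos 0 'a': at 5
pos 1 'b': at 6
pos 2 'a': at 5 ·f
pos 3 'c': at 13
pos 4 'a': at 14
pos 5 'a': at 9 ·f
pos 6 'd': at 17 ·f
pos 7 'a': at 5 ·f
pos 8 'c': at 13
pos 9 'a': at 14
pos 10 'b': at 15
pos 11 'c': at 16  emit P3@[7:11]
pos 12 'a': at 5 ·f
pos 13 'a': at 9
pos 14 'b': at 10
pos 15 'a': at 11
pos 16 'b': at 12  emit P2@[12:16]
pos 17 'd': at 2 ·f
pos 18 'b': at 18 ·f
pos 19 'b': at 19
pos 20 'c': at 20
pos 21 'b': at 21
pos 22 'b': at 22  emit P4@[17:22]
pos 23 'b': at 1 ·f
pos 24 'd': at 2
pos 25 'a': at 3
pos 26 'a': at 4  emit P0@[23:26]
pos 27 'a': at 9 ·f
pos 28 'a': at 9 ·f
pos 29 'c': at 13 ·f
pos 30 'a': at 14
pos 31 'b': at 15
pos 32 'c': at 16  emit P3@[28:32]
pos 33 'a': at 5 ·f
pos 34 'c': at 13
pos 35 'a': at 14
pos 36 'b': at 15
pos 37 'c': at 16  emit P3@[33:37]
pos 38 'd': at 17 ·f
pos 39 'b': at 18
pos 40 'd': at 2 ·f
pos 41 'a': at 3
pos 42 'a': at 4  emit P0@[39:42]
pos 43 'b': at 10 ·f
pos 44 'b': at 1 ·f
pos 45 'a': at 5 ·f
pos 46 'd': at 17 ·f
pos 47 'd': at 17 ·f
pos 48 'b': at 18
pos 49 'c': at 23 ·f
pos 50 'c': at 24  emit P5@[48:50]
pos 51 'd': at 17 ·f
pos 52 'b': at 18
pos 53 'b': at 19
pos 54 'a': at 5 ·f
pos 55 'b': at 6
pos 56 'b': at 1 ·f
pos 57 'a': at 5 ·f
pos 58 'c': at 13
pos 59 'a': at 14
pos 60 'b': at 15
pos 61 'c': at 16  emit P3@[57:61]
pos 62 'c': at 8 ·f  emit P1@[59:62],P5@[60:62]
pos 63 'a': at 5 ·f
pos 64 'c': at 13
pos 65 'a': at 14
pos 66 'b': at 15

All matches (sorted): [[11,3],[16,2],[22,4],[26,0],[32,3],[37,3],[42,0],[50,5],[61,3],[62,1],[62,5]]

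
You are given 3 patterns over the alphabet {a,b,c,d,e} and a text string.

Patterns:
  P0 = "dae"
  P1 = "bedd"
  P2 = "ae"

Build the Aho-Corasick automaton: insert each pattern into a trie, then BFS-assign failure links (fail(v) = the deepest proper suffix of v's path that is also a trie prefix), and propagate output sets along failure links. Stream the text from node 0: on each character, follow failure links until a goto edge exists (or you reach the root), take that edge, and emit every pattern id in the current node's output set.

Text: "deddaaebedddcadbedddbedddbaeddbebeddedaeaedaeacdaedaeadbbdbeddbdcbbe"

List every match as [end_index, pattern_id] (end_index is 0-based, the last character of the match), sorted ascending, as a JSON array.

Construct AC machine:
Trie (insert patterns):
  0='ε' goto a→8 b→4 d→1
  1='d' goto a→2
  2='da' goto e→3
  3='dae' goto ·  [P0 ends]
  4='b' goto e→5
  5='be' goto d→6
  6='bed' goto d→7
  7='bedd' goto ·  [P1 ends]
  8='a' goto e→9
  9='ae' goto ·  [P2 ends]

Failure links (BFS by depth):
  fail(1) 'd': from fail(0)=0 chase 'd': 0 ⇒ 0;  out=∅∪out(0)=∅
  fail(4) 'b': from fail(0)=0 chase 'b': 0 ⇒ 0;  out=∅∪out(0)=∅
  fail(8) 'a': from fail(0)=0 chase 'a': 0 ⇒ 0;  out=∅∪out(0)=∅
  fail(2) 'da': from fail(1)=0 chase 'a': 0 ⇒ 8;  out=∅∪out(8)=∅
  fail(5) 'be': from fail(4)=0 chase 'e': 0 ⇒ 0;  out=∅∪out(0)=∅
  fail(9) 'ae': from fail(8)=0 chase 'e': 0 ⇒ 0;  out={2}∪out(0)={2}
  fail(3) 'dae': from fail(2)=8 chase 'e': 8 ⇒ 9;  out={0}∪out(9)={0,2}
  fail(6) 'bed': from fail(5)=0 chase 'd': 0 ⇒ 1;  out=∅∪out(1)=∅
  fail(7) 'bedd': from fail(6)=1 chase 'd': 1→0 ⇒ 1;  out={1}∪out(1)={1}

Run:
pos 0 'd': at 1
pos 1 'e': at 0 (via fail)
pos 2 'd': at 1
pos 3 'd': at 1 (via fail)
pos 4 'a': at 2
pos 5 'a': at 8 (via fail)
pos 6 'e': at 9  emit P2@[5:6]
pos 7 'b': at 4 (via fail)
pos 8 'e': at 5
pos 9 'd': at 6
pos 10 'd': at 7  emit P1@[7:10]
pos 11 'd': at 1 (via fail)
pos 12 'c': at 0 (via fail)
pos 13 'a': at 8
pos 14 'd': at 1 (via fail)
pos 15 'b': at 4 (via fail)
pos 16 'e': at 5
pos 17 'd': at 6
pos 18 'd': at 7  emit P1@[15:18]
pos 19 'd': at 1 (via fail)
pos 20 'b': at 4 (via fail)
pos 21 'e': at 5
pos 22 'd': at 6
pos 23 'd': at 7  emit P1@[20:23]
pos 24 'd': at 1 (via fail)
pos 25 'b': at 4 (via fail)
pos 26 'a': at 8 (via fail)
pos 27 'e': at 9  emit P2@[26:27]
pos 28 'd': at 1 (via fail)
pos 29 'd': at 1 (via fail)
pos 30 'b': at 4 (via fail)
pos 31 'e': at 5
pos 32 'b': at 4 (via fail)
pos 33 'e': at 5
pos 34 'd': at 6
pos 35 'd': at 7  emit P1@[32:35]
pos 36 'e': at 0 (via fail)
pos 37 'd': at 1
pos 38 'a': at 2
pos 39 'e': at 3  emit P0@[37:39],P2@[38:39]
pos 40 'a': at 8 (via fail)
pos 41 'e': at 9  emit P2@[40:41]
pos 42 'd': at 1 (via fail)
pos 43 'a': at 2
pos 44 'e': at 3  emit P0@[42:44],P2@[43:44]
pos 45 'a': at 8 (via fail)
pos 46 'c': at 0 (via fail)
pos 47 'd': at 1
pos 48 'a': at 2
pos 49 'e': at 3  emit P0@[47:49],P2@[48:49]
pos 50 'd': at 1 (via fail)
pos 51 'a': at 2
pos 52 'e': at 3  emit P0@[50:52],P2@[51:52]
pos 53 'a': at 8 (via fail)
pos 54 'd': at 1 (via fail)
pos 55 'b': at 4 (via fail)
pos 56 'b': at 4 (via fail)
pos 57 'd': at 1 (via fail)
pos 58 'b': at 4 (via fail)
pos 59 'e': at 5
pos 60 'd': at 6
pos 61 'd': at 7  emit P1@[58:61]
pos 62 'b': at 4 (via fail)
pos 63 'd': at 1 (via fail)
pos 64 'c': at 0 (via fail)
pos 65 'b': at 4
pos 66 'b': at 4 (via fail)
pos 67 'e': at 5

Result: [[6,2],[10,1],[18,1],[23,1],[27,2],[35,1],[39,0],[39,2],[41,2],[44,0],[44,2],[49,0],[49,2],[52,0],[52,2],[61,1]]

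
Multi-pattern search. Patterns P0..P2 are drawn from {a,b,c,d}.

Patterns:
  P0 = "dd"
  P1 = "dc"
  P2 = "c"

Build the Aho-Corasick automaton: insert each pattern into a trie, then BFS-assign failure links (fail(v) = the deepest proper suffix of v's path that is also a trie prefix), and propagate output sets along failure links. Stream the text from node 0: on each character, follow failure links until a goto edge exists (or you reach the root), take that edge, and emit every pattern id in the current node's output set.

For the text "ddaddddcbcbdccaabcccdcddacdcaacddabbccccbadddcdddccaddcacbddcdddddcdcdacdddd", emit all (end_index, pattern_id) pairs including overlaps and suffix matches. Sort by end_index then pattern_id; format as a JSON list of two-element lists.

Build:
Trie nodes:
  n0 'ε': c→4 d→1
  n1 'd': c→3 d→2
  n2 'dd': ·  ←P0
  n3 'dc': ·  ←P1
  n4 'c': ·  ←P2

Failure links (BFS by depth):
  n1('d'): parent n0 fail=0; on 'd' 0 → fail=0;  out ∅∪∅=∅
  n4('c'): parent n0 fail=0; on 'c' 0 → fail=0;  out {2}∪∅={2}
  n2('dd'): parent n1 fail=0; on 'd' 0 → fail=1;  out {0}∪∅={0}
  n3('dc'): parent n1 fail=0; on 'c' 0 → fail=4;  out {1}∪{2}={1,2}

Scan:
i=0 'd': node 0→1
i=1 'd': node 1→2  → match P0@[0:1]
i=2 'a': node 2→0 (fail-walked)
i=3 'd': node 0→1
i=4 'd': node 1→2  → match P0@[3:4]
i=5 'd': node 2→2 (fail-walked)  → match P0@[4:5]
i=6 'd': node 2→2 (fail-walked)  → match P0@[5:6]
i=7 'c': node 2→3 (fail-walked)  → match P1@[6:7],P2@[7:7]
i=8 'b': node 3→0 (fail-walked)
i=9 'c': node 0→4  → match P2@[9:9]
i=10 'b': node 4→0 (fail-walked)
i=11 'd': node 0→1
i=12 'c': node 1→3  → match P1@[11:12],P2@[12:12]
i=13 'c': node 3→4 (fail-walked)  → match P2@[13:13]
i=14 'a': node 4→0 (fail-walked)
i=15 'a': node 0→0
i=16 'b': node 0→0
i=17 'c': node 0→4  → match P2@[17:17]
i=18 'c': node 4→4 (fail-walked)  → match P2@[18:18]
i=19 'c': node 4→4 (fail-walked)  → match P2@[19:19]
i=20 'd': node 4→1 (fail-walked)
i=21 'c': node 1→3  → match P1@[20:21],P2@[21:21]
i=22 'd': node 3→1 (fail-walked)
i=23 'd': node 1→2  → match P0@[22:23]
i=24 'a': node 2→0 (fail-walked)
i=25 'c': node 0→4  → match P2@[25:25]
i=26 'd': node 4→1 (fail-walked)
i=27 'c': node 1→3  → match P1@[26:27],P2@[27:27]
i=28 'a': node 3→0 (fail-walked)
i=29 'a': node 0→0
i=30 'c': node 0→4  → match P2@[30:30]
i=31 'd': node 4→1 (fail-walked)
i=32 'd': node 1→2  → match P0@[31:32]
i=33 'a': node 2→0 (fail-walked)
i=34 'b': node 0→0
i=35 'b': node 0→0
i=36 'c': node 0→4  → match P2@[36:36]
i=37 'c': node 4→4 (fail-walked)  → match P2@[37:37]
i=38 'c': node 4→4 (fail-walked)  → match P2@[38:38]
i=39 'c': node 4→4 (fail-walked)  → match P2@[39:39]
i=40 'b': node 4→0 (fail-walked)
i=41 'a': node 0→0
i=42 'd': node 0→1
i=43 'd': node 1→2  → match P0@[42:43]
i=44 'd': node 2→2 (fail-walked)  → match P0@[43:44]
i=45 'c': node 2→3 (fail-walked)  → match P1@[44:45],P2@[45:45]
i=46 'd': node 3→1 (fail-walked)
i=47 'd': node 1→2  → match P0@[46:47]
i=48 'd': node 2→2 (fail-walked)  → match P0@[47:48]
i=49 'c': node 2→3 (fail-walked)  → match P1@[48:49],P2@[49:49]
i=50 'c': node 3→4 (fail-walked)  → match P2@[50:50]
i=51 'a': node 4→0 (fail-walked)
i=52 'd': node 0→1
i=53 'd': node 1→2  → match P0@[52:53]
i=54 'c': node 2→3 (fail-walked)  → match P1@[53:54],P2@[54:54]
i=55 'a': node 3→0 (fail-walked)
i=56 'c': node 0→4  → match P2@[56:56]
i=57 'b': node 4→0 (fail-walked)
i=58 'd': node 0→1
i=59 'd': node 1→2  → match P0@[58:59]
i=60 'c': node 2→3 (fail-walked)  → match P1@[59:60],P2@[60:60]
i=61 'd': node 3→1 (fail-walked)
i=62 'd': node 1→2  → match P0@[61:62]
i=63 'd': node 2→2 (fail-walked)  → match P0@[62:63]
i=64 'd': node 2→2 (fail-walked)  → match P0@[63:64]
i=65 'd': node 2→2 (fail-walked)  → match P0@[64:65]
i=66 'c': node 2→3 (fail-walked)  → match P1@[65:66],P2@[66:66]
i=67 'd': node 3→1 (fail-walked)
i=68 'c': node 1→3  → match P1@[67:68],P2@[68:68]
i=69 'd': node 3→1 (fail-walked)
i=70 'a': node 1→0 (fail-walked)
i=71 'c': node 0→4  → match P2@[71:71]
i=72 'd': node 4→1 (fail-walked)
i=73 'd': node 1→2  → match P0@[72:73]
i=74 'd': node 2→2 (fail-walked)  → match P0@[73:74]
i=75 'd': node 2→2 (fail-walked)  → match P0@[74:75]

All matches (sorted): [[1,0],[4,0],[5,0],[6,0],[7,1],[7,2],[9,2],[12,1],[12,2],[13,2],[17,2],[18,2],[19,2],[21,1],[21,2],[23,0],[25,2],[27,1],[27,2],[30,2],[32,0],[36,2],[37,2],[38,2],[39,2],[43,0],[44,0],[45,1],[45,2],[47,0],[48,0],[49,1],[49,2],[50,2],[53,0],[54,1],[54,2],[56,2],[59,0],[60,1],[60,2],[62,0],[63,0],[64,0],[65,0],[66,1],[66,2],[68,1],[68,2],[71,2],[73,0],[74,0],[75,0]]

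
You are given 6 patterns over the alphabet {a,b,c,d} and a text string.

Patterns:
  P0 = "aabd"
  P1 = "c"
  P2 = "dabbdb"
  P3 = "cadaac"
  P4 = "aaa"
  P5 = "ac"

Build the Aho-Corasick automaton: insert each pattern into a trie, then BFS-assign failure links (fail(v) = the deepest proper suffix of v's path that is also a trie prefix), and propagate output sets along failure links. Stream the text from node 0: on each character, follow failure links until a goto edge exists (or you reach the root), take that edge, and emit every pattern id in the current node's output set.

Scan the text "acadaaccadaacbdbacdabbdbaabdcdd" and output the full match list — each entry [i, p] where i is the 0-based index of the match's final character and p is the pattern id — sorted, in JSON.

Build:
Trie (insert patterns):
  0='ε' goto a→1 c→5 d→6
  1='a' goto a→2 c→18
  2='aa' goto a→17 b→3
  3='aab' goto d→4
  4='aabd' goto ·  [P0 ends]
  5='c' goto a→12  [P1 ends]
  6='d' goto a→7
  7='da' goto b→8
  8='dab' goto b→9
  9='dabb' goto d→10
  10='dabbd' goto b→11
  11='dabbdb' goto ·  [P2 ends]
  12='ca' goto d→13
  13='cad' goto a→14
  14='cada' goto a→15
  15='cadaa' goto c→16
  16='cadaac' goto ·  [P3 ends]
  17='aaa' goto ·  [P4 ends]
  18='ac' goto ·  [P5 ends]

BFS fail/out derivation:
  n1('a'): parent n0 fail=0; on 'a' 0 → fail=0;  out ∅∪∅=∅
  n5('c'): parent n0 fail=0; on 'c' 0 → fail=0;  out {1}∪∅={1}
  n6('d'): parent n0 fail=0; on 'd' 0 → fail=0;  out ∅∪∅=∅
  n2('aa'): parent n1 fail=0; on 'a' 0 → fail=1;  out ∅∪∅=∅
  n7('da'): parent n6 fail=0; on 'a' 0 → fail=1;  out ∅∪∅=∅
  n12('ca'): parent n5 fail=0; on 'a' 0 → fail=1;  out ∅∪∅=∅
  n18('ac'): parent n1 fail=0; on 'c' 0 → fail=5;  out {5}∪{1}={1,5}
  n3('aab'): parent n2 fail=1; on 'b' 1→0 → fail=0;  out ∅∪∅=∅
  n8('dab'): parent n7 fail=1; on 'b' 1→0 → fail=0;  out ∅∪∅=∅
  n13('cad'): parent n12 fail=1; on 'd' 1→0 → fail=6;  out ∅∪∅=∅
  n17('aaa'): parent n2 fail=1; on 'a' 1 → fail=2;  out {4}∪∅={4}
  n4('aabd'): parent n3 fail=0; on 'd' 0 → fail=6;  out {0}∪∅={0}
  n9('dabb'): parent n8 fail=0; on 'b' 0 → fail=0;  out ∅∪∅=∅
  n14('cada'): parent n13 fail=6; on 'a' 6 → fail=7;  out ∅∪∅=∅
  n10('dabbd'): parent n9 fail=0; on 'd' 0 → fail=6;  out ∅∪∅=∅
  n15('cadaa'): parent n14 fail=7; on 'a' 7→1 → fail=2;  out ∅∪∅=∅
  n11('dabbdb'): parent n10 fail=6; on 'b' 6→0 → fail=0;  out {2}∪∅={2}
  n16('cadaac'): parent n15 fail=2; on 'c' 2→1 → fail=18;  out {3}∪{1,5}={1,3,5}

Scan:
[0] read 'a'  n0⇒n1
[1] read 'c'  n1⇒n18  emit P1@[1:1],P5@[0:1]
[2] read 'a'  n18⇒n12 ·f
[3] read 'd'  n12⇒n13
[4] read 'a'  n13⇒n14
[5] read 'a'  n14⇒n15
[6] read 'c'  n15⇒n16  emit P1@[6:6],P3@[1:6],P5@[5:6]
[7] read 'c'  n16⇒n5 ·f  emit P1@[7:7]
[8] read 'a'  n5⇒n12
[9] read 'd'  n12⇒n13
[10] read 'a'  n13⇒n14
[11] read 'a'  n14⇒n15
[12] read 'c'  n15⇒n16  emit P1@[12:12],P3@[7:12],P5@[11:12]
[13] read 'b'  n16⇒n0 ·f
[14] read 'd'  n0⇒n6
[15] read 'b'  n6⇒n0 ·f
[16] read 'a'  n0⇒n1
[17] read 'c'  n1⇒n18  emit P1@[17:17],P5@[16:17]
[18] read 'd'  n18⇒n6 ·f
[19] read 'a'  n6⇒n7
[20] read 'b'  n7⇒n8
[21] read 'b'  n8⇒n9
[22] read 'd'  n9⇒n10
[23] read 'b'  n10⇒n11  emit P2@[18:23]
[24] read 'a'  n11⇒n1 ·f
[25] read 'a'  n1⇒n2
[26] read 'b'  n2⇒n3
[27] read 'd'  n3⇒n4  emit P0@[24:27]
[28] read 'c'  n4⇒n5 ·f  emit P1@[28:28]
[29] read 'd'  n5⇒n6 ·f
[30] read 'd'  n6⇒n6 ·f

Result: [[1,1],[1,5],[6,1],[6,3],[6,5],[7,1],[12,1],[12,3],[12,5],[17,1],[17,5],[23,2],[27,0],[28,1]]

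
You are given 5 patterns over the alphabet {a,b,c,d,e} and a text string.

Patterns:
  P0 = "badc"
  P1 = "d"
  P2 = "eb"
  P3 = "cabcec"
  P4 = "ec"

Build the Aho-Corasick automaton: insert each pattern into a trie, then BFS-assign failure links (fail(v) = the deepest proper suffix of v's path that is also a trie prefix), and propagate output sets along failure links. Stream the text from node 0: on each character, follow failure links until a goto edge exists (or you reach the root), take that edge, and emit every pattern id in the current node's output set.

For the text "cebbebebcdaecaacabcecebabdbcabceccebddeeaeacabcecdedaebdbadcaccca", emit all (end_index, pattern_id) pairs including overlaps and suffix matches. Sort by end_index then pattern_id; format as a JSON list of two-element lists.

Build:
Trie nodes:
  n0 'ε': b→1 c→8 d→5 e→6
  n1 'b': a→2
  n2 'ba': d→3
  n3 'bad': c→4
  n4 'badc': ·  ←P0
  n5 'd': ·  ←P1
  n6 'e': b→7 c→14
  n7 'eb': ·  ←P2
  n8 'c': a→9
  n9 'ca': b→10
  n10 'cab': c→11
  n11 'cabc': e→12
  n12 'cabce': c→13
  n13 'cabcec': ·  ←P3
  n14 'ec': ·  ←P4

Failure links (BFS by depth):
  fail(1) 'b': from fail(0)=0 chase 'b': 0 ⇒ 0;  out=∅∪out(0)=∅
  fail(5) 'd': from fail(0)=0 chase 'd': 0 ⇒ 0;  out={1}∪out(0)={1}
  fail(6) 'e': from fail(0)=0 chase 'e': 0 ⇒ 0;  out=∅∪out(0)=∅
  fail(8) 'c': from fail(0)=0 chase 'c': 0 ⇒ 0;  out=∅∪out(0)=∅
  fail(2) 'ba': from fail(1)=0 chase 'a': 0 ⇒ 0;  out=∅∪out(0)=∅
  fail(7) 'eb': from fail(6)=0 chase 'b': 0 ⇒ 1;  out={2}∪out(1)={2}
  fail(9) 'ca': from fail(8)=0 chase 'a': 0 ⇒ 0;  out=∅∪out(0)=∅
  fail(14) 'ec': from fail(6)=0 chase 'c': 0 ⇒ 8;  out={4}∪out(8)={4}
  fail(3) 'bad': from fail(2)=0 chase 'd': 0 ⇒ 5;  out=∅∪out(5)={1}
  fail(10) 'cab': from fail(9)=0 chase 'b': 0 ⇒ 1;  out=∅∪out(1)=∅
  fail(4) 'badc': from fail(3)=5 chase 'c': 5→0 ⇒ 8;  out={0}∪out(8)={0}
  fail(11) 'cabc': from fail(10)=1 chase 'c': 1→0 ⇒ 8;  out=∅∪out(8)=∅
  fail(12) 'cabce': from fail(11)=8 chase 'e': 8→0 ⇒ 6;  out=∅∪out(6)=∅
  fail(13) 'cabcec': from fail(12)=6 chase 'c': 6 ⇒ 14;  out={3}∪out(14)={3,4}

Text stream:
pos 0 'c': at 8
pos 1 'e': at 6 ·f
pos 2 'b': at 7  → match P2@[1:2]
pos 3 'b': at 1 ·f
pos 4 'e': at 6 ·f
pos 5 'b': at 7  → match P2@[4:5]
pos 6 'e': at 6 ·f
pos 7 'b': at 7  → match P2@[6:7]
pos 8 'c': at 8 ·f
pos 9 'd': at 5 ·f  → match P1@[9:9]
pos 10 'a': at 0 ·f
pos 11 'e': at 6
pos 12 'c': at 14  → match P4@[11:12]
pos 13 'a': at 9 ·f
pos 14 'a': at 0 ·f
pos 15 'c': at 8
pos 16 'a': at 9
pos 17 'b': at 10
pos 18 'c': at 11
pos 19 'e': at 12
pos 20 'c': at 13  → match P3@[15:20],P4@[19:20]
pos 21 'e': at 6 ·f
pos 22 'b': at 7  → match P2@[21:22]
pos 23 'a': at 2 ·f
pos 24 'b': at 1 ·f
pos 25 'd': at 5 ·f  → match P1@[25:25]
pos 26 'b': at 1 ·f
pos 27 'c': at 8 ·f
pos 28 'a': at 9
pos 29 'b': at 10
pos 30 'c': at 11
pos 31 'e': at 12
pos 32 'c': at 13  → match P3@[27:32],P4@[31:32]
pos 33 'c': at 8 ·f
pos 34 'e': at 6 ·f
pos 35 'b': at 7  → match P2@[34:35]
pos 36 'd': at 5 ·f  → match P1@[36:36]
pos 37 'd': at 5 ·f  → match P1@[37:37]
pos 38 'e': at 6 ·f
pos 39 'e': at 6 ·f
pos 40 'a': at 0 ·f
pos 41 'e': at 6
pos 42 'a': at 0 ·f
pos 43 'c': at 8
pos 44 'a': at 9
pos 45 'b': at 10
pos 46 'c': at 11
pos 47 'e': at 12
pos 48 'c': at 13  → match P3@[43:48],P4@[47:48]
pos 49 'd': at 5 ·f  → match P1@[49:49]
pos 50 'e': at 6 ·f
pos 51 'd': at 5 ·f  → match P1@[51:51]
pos 52 'a': at 0 ·f
pos 53 'e': at 6
pos 54 'b': at 7  → match P2@[53:54]
pos 55 'd': at 5 ·f  → match P1@[55:55]
pos 56 'b': at 1 ·f
pos 57 'a': at 2
pos 58 'd': at 3  → match P1@[58:58]
pos 59 'c': at 4  → match P0@[56:59]
pos 60 'a': at 9 ·f
pos 61 'c': at 8 ·f
pos 62 'c': at 8 ·f
pos 63 'c': at 8 ·f
pos 64 'a': at 9

All matches (sorted): [[2,2],[5,2],[7,2],[9,1],[12,4],[20,3],[20,4],[22,2],[25,1],[32,3],[32,4],[35,2],[36,1],[37,1],[48,3],[48,4],[49,1],[51,1],[54,2],[55,1],[58,1],[59,0]]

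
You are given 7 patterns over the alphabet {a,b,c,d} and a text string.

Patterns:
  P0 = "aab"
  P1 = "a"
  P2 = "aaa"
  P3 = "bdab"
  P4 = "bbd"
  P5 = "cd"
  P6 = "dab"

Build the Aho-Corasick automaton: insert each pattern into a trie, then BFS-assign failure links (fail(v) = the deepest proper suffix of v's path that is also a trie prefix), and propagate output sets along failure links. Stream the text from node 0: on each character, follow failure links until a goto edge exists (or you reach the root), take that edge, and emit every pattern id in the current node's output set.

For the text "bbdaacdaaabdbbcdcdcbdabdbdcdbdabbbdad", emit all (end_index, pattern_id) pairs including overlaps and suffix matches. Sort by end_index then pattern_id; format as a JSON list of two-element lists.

Build automaton:
Trie (insert patterns):
  n0 'ε': a→1 b→5 c→11 d→13
  n1 'a': a→2  ←P1
  n2 'aa': a→4 b→3
  n3 'aab': ·  ←P0
  n4 'aaa': ·  ←P2
  n5 'b': b→9 d→6
  n6 'bd': a→7
  n7 'bda': b→8
  n8 'bdab': ·  ←P3
  n9 'bb': d→10
  n10 'bbd': ·  ←P4
  n11 'c': d→12
  n12 'cd': ·  ←P5
  n13 'd': a→14
  n14 'da': b→15
  n15 'dab': ·  ←P6

BFS fail/out derivation:
  n1('a'): parent n0 fail=0; on 'a' 0 → fail=0;  out {1}∪∅={1}
  n5('b'): parent n0 fail=0; on 'b' 0 → fail=0;  out ∅∪∅=∅
  n11('c'): parent n0 fail=0; on 'c' 0 → fail=0;  out ∅∪∅=∅
  n13('d'): parent n0 fail=0; on 'd' 0 → fail=0;  out ∅∪∅=∅
  n2('aa'): parent n1 fail=0; on 'a' 0 → fail=1;  out ∅∪{1}={1}
  n6('bd'): parent n5 fail=0; on 'd' 0 → fail=13;  out ∅∪∅=∅
  n9('bb'): parent n5 fail=0; on 'b' 0 → fail=5;  out ∅∪∅=∅
  n12('cd'): parent n11 fail=0; on 'd' 0 → fail=13;  out {5}∪∅={5}
  n14('da'): parent n13 fail=0; on 'a' 0 → fail=1;  out ∅∪{1}={1}
  n3('aab'): parent n2 fail=1; on 'b' 1→0 → fail=5;  out {0}∪∅={0}
  n4('aaa'): parent n2 fail=1; on 'a' 1 → fail=2;  out {2}∪{1}={1,2}
  n7('bda'): parent n6 fail=13; on 'a' 13 → fail=14;  out ∅∪{1}={1}
  n10('bbd'): parent n9 fail=5; on 'd' 5 → fail=6;  out {4}∪∅={4}
  n15('dab'): parent n14 fail=1; on 'b' 1→0 → fail=5;  out {6}∪∅={6}
  n8('bdab'): parent n7 fail=14; on 'b' 14 → fail=15;  out {3}∪{6}={3,6}

Run:
pos 0 'b': at 5
pos 1 'b': at 9
pos 2 'd': at 10  ** P4@[0:2]
pos 3 'a': at 7 (fail-walked)  ** P1@[3:3]
pos 4 'a': at 2 (fail-walked)  ** P1@[4:4]
pos 5 'c': at 11 (fail-walked)
pos 6 'd': at 12  ** P5@[5:6]
pos 7 'a': at 14 (fail-walked)  ** P1@[7:7]
pos 8 'a': at 2 (fail-walked)  ** P1@[8:8]
pos 9 'a': at 4  ** P1@[9:9],P2@[7:9]
pos 10 'b': at 3 (fail-walked)  ** P0@[8:10]
pos 11 'd': at 6 (fail-walked)
pos 12 'b': at 5 (fail-walked)
pos 13 'b': at 9
pos 14 'c': at 11 (fail-walked)
pos 15 'd': at 12  ** P5@[14:15]
pos 16 'c': at 11 (fail-walked)
pos 17 'd': at 12  ** P5@[16:17]
pos 18 'c': at 11 (fail-walked)
pos 19 'b': at 5 (fail-walked)
pos 20 'd': at 6
pos 21 'a': at 7  ** P1@[21:21]
pos 22 'b': at 8  ** P3@[19:22],P6@[20:22]
pos 23 'd': at 6 (fail-walked)
pos 24 'b': at 5 (fail-walked)
pos 25 'd': at 6
pos 26 'c': at 11 (fail-walked)
pos 27 'd': at 12  ** P5@[26:27]
pos 28 'b': at 5 (fail-walked)
pos 29 'd': at 6
pos 30 'a': at 7  ** P1@[30:30]
pos 31 'b': at 8  ** P3@[28:31],P6@[29:31]
pos 32 'b': at 9 (fail-walked)
pos 33 'b': at 9 (fail-walked)
pos 34 'd': at 10  ** P4@[32:34]
pos 35 'a': at 7 (fail-walked)  ** P1@[35:35]
pos 36 'd': at 13 (fail-walked)

Result: [[2,4],[3,1],[4,1],[6,5],[7,1],[8,1],[9,1],[9,2],[10,0],[15,5],[17,5],[21,1],[22,3],[22,6],[27,5],[30,1],[31,3],[31,6],[34,4],[35,1]]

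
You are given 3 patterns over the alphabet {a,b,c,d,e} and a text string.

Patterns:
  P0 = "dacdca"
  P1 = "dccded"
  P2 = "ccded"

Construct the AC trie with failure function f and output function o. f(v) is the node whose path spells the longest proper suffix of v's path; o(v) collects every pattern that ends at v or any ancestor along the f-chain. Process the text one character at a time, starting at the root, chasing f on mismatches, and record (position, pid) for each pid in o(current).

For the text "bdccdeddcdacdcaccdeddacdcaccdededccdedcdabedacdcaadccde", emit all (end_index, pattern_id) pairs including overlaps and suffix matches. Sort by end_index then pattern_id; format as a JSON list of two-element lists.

Build automaton:
Trie nodes:
  0='ε' goto c→12 d→1
  1='d' goto a→2 c→7
  2='da' goto c→3
  3='dac' goto d→4
  4='dacd' goto c→5
  5='dacdc' goto a→6
  6='dacdca' goto ·  ←P0
  7='dc' goto c→8
  8='dcc' goto d→9
  9='dccd' goto e→10
  10='dccde' goto d→11
  11='dccded' goto ·  ←P1
  12='c' goto c→13
  13='cc' goto d→14
  14='ccd' goto e→15
  15='ccde' goto d→16
  16='ccded' goto ·  ←P2

BFS fail/out derivation:
  n1('d'): parent n0 fail=0; on 'd' 0 → fail=0;  out ∅∪∅=∅
  n12('c'): parent n0 fail=0; on 'c' 0 → fail=0;  out ∅∪∅=∅
  n2('da'): parent n1 fail=0; on 'a' 0 → fail=0;  out ∅∪∅=∅
  n7('dc'): parent n1 fail=0; on 'c' 0 → fail=12;  out ∅∪∅=∅
  n13('cc'): parent n12 fail=0; on 'c' 0 → fail=12;  out ∅∪∅=∅
  n3('dac'): parent n2 fail=0; on 'c' 0 → fail=12;  out ∅∪∅=∅
  n8('dcc'): parent n7 fail=12; on 'c' 12 → fail=13;  out ∅∪∅=∅
  n14('ccd'): parent n13 fail=12; on 'd' 12→0 → fail=1;  out ∅∪∅=∅
  n4('dacd'): parent n3 fail=12; on 'd' 12→0 → fail=1;  out ∅∪∅=∅
  n9('dccd'): parent n8 fail=13; on 'd' 13 → fail=14;  out ∅∪∅=∅
  n15('ccde'): parent n14 fail=1; on 'e' 1→0 → fail=0;  out ∅∪∅=∅
  n5('dacdc'): parent n4 fail=1; on 'c' 1 → fail=7;  out ∅∪∅=∅
  n10('dccde'): parent n9 fail=14; on 'e' 14 → fail=15;  out ∅∪∅=∅
  n16('ccded'): parent n15 fail=0; on 'd' 0 → fail=1;  out {2}∪∅={2}
  n6('dacdca'): parent n5 fail=7; on 'a' 7→12→0 → fail=0;  out {0}∪∅={0}
  n11('dccded'): parent n10 fail=15; on 'd' 15 → fail=16;  out {1}∪{2}={1,2}

Run:
i=0 'b': node 0→0
i=1 'd': node 0→1
i=2 'c': node 1→7
i=3 'c': node 7→8
i=4 'd': node 8→9
i=5 'e': node 9→10
i=6 'd': node 10→11  → match P1@[1:6],P2@[2:6]
i=7 'd': node 11→1 ·f
i=8 'c': node 1→7
i=9 'd': node 7→1 ·f
i=10 'a': node 1→2
i=11 'c': node 2→3
i=12 'd': node 3→4
i=13 'c': node 4→5
i=14 'a': node 5→6  → match P0@[9:14]
i=15 'c': node 6→12 ·f
i=16 'c': node 12→13
i=17 'd': node 13→14
i=18 'e': node 14→15
i=19 'd': node 15→16  → match P2@[15:19]
i=20 'd': node 16→1 ·f
i=21 'a': node 1→2
i=22 'c': node 2→3
i=23 'd': node 3→4
i=24 'c': node 4→5
i=25 'a': node 5→6  → match P0@[20:25]
i=26 'c': node 6→12 ·f
i=27 'c': node 12→13
i=28 'd': node 13→14
i=29 'e': node 14→15
i=30 'd': node 15→16  → match P2@[26:30]
i=31 'e': node 16→0 ·f
i=32 'd': node 0→1
i=33 'c': node 1→7
i=34 'c': node 7→8
i=35 'd': node 8→9
i=36 'e': node 9→10
i=37 'd': node 10→11  → match P1@[32:37],P2@[33:37]
i=38 'c': node 11→7 ·f
i=39 'd': node 7→1 ·f
i=40 'a': node 1→2
i=41 'b': node 2→0 ·f
i=42 'e': node 0→0
i=43 'd': node 0→1
i=44 'a': node 1→2
i=45 'c': node 2→3
i=46 'd': node 3→4
i=47 'c': node 4→5
i=48 'a': node 5→6  → match P0@[43:48]
i=49 'a': node 6→0 ·f
i=50 'd': node 0→1
i=51 'c': node 1→7
i=52 'c': node 7→8
i=53 'd': node 8→9
i=54 'e': node 9→10

Result: [[6,1],[6,2],[14,0],[19,2],[25,0],[30,2],[37,1],[37,2],[48,0]]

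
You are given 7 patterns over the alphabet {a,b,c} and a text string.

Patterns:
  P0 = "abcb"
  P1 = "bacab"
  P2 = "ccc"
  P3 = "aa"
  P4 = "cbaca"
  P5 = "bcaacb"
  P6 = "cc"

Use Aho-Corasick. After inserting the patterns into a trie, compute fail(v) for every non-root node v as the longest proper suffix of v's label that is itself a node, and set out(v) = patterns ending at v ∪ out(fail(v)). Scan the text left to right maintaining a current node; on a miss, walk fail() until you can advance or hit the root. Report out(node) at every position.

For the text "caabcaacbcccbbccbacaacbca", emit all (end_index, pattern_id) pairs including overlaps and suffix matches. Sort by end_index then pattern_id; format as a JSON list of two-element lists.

Construct AC machine:
Trie (insert patterns):
  n0 'ε': a→1 b→5 c→10
  n1 'a': a→13 b→2
  n2 'ab': c→3
  n3 'abc': b→4
  n4 'abcb': ·  ←P0
  n5 'b': a→6 c→18
  n6 'ba': c→7
  n7 'bac': a→8
  n8 'baca': b→9
  n9 'bacab': ·  ←P1
  n10 'c': b→14 c→11
  n11 'cc': c→12  ←P6
  n12 'ccc': ·  ←P2
  n13 'aa': ·  ←P3
  n14 'cb': a→15
  n15 'cba': c→16
  n16 'cbac': a→17
  n17 'cbaca': ·  ←P4
  n18 'bc': a→19
  n19 'bca': a→20
  n20 'bcaa': c→21
  n21 'bcaac': b→22
  n22 'bcaacb': ·  ←P5

Failure links (BFS by depth):
  fail(1) 'a': from fail(0)=0 chase 'a': 0 ⇒ 0;  out=∅∪out(0)=∅
  fail(5) 'b': from fail(0)=0 chase 'b': 0 ⇒ 0;  out=∅∪out(0)=∅
  fail(10) 'c': from fail(0)=0 chase 'c': 0 ⇒ 0;  out=∅∪out(0)=∅
  fail(2) 'ab': from fail(1)=0 chase 'b': 0 ⇒ 5;  out=∅∪out(5)=∅
  fail(6) 'ba': from fail(5)=0 chase 'a': 0 ⇒ 1;  out=∅∪out(1)=∅
  fail(11) 'cc': from fail(10)=0 chase 'c': 0 ⇒ 10;  out={6}∪out(10)={6}
  fail(13) 'aa': from fail(1)=0 chase 'a': 0 ⇒ 1;  out={3}∪out(1)={3}
  fail(14) 'cb': from fail(10)=0 chase 'b': 0 ⇒ 5;  out=∅∪out(5)=∅
  fail(18) 'bc': from fail(5)=0 chase 'c': 0 ⇒ 10;  out=∅∪out(10)=∅
  fail(3) 'abc': from fail(2)=5 chase 'c': 5 ⇒ 18;  out=∅∪out(18)=∅
  fail(7) 'bac': from fail(6)=1 chase 'c': 1→0 ⇒ 10;  out=∅∪out(10)=∅
  fail(12) 'ccc': from fail(11)=10 chase 'c': 10 ⇒ 11;  out={2}∪out(11)={2,6}
  fail(15) 'cba': from fail(14)=5 chase 'a': 5 ⇒ 6;  out=∅∪out(6)=∅
  fail(19) 'bca': from fail(18)=10 chase 'a': 10→0 ⇒ 1;  out=∅∪out(1)=∅
  fail(4) 'abcb': from fail(3)=18 chase 'b': 18→10 ⇒ 14;  out={0}∪out(14)={0}
  fail(8) 'baca': from fail(7)=10 chase 'a': 10→0 ⇒ 1;  out=∅∪out(1)=∅
  fail(16) 'cbac': from fail(15)=6 chase 'c': 6 ⇒ 7;  out=∅∪out(7)=∅
  fail(20) 'bcaa': from fail(19)=1 chase 'a': 1 ⇒ 13;  out=∅∪out(13)={3}
  fail(9) 'bacab': from fail(8)=1 chase 'b': 1 ⇒ 2;  out={1}∪out(2)={1}
  fail(17) 'cbaca': from fail(16)=7 chase 'a': 7 ⇒ 8;  out={4}∪out(8)={4}
  fail(21) 'bcaac': from fail(20)=13 chase 'c': 13→1→0 ⇒ 10;  out=∅∪out(10)=∅
  fail(22) 'bcaacb': from fail(21)=10 chase 'b': 10 ⇒ 14;  out={5}∪out(14)={5}

Run:
[0] read 'c'  n0⇒n10
[1] read 'a'  n10⇒n1 (via fail)
[2] read 'a'  n1⇒n13  emit P3@[1:2]
[3] read 'b'  n13⇒n2 (via fail)
[4] read 'c'  n2⇒n3
[5] read 'a'  n3⇒n19 (via fail)
[6] read 'a'  n19⇒n20  emit P3@[5:6]
[7] read 'c'  n20⇒n21
[8] read 'b'  n21⇒n22  emit P5@[3:8]
[9] read 'c'  n22⇒n18 (via fail)
[10] read 'c'  n18⇒n11 (via fail)  emit P6@[9:10]
[11] read 'c'  n11⇒n12  emit P2@[9:11],P6@[10:11]
[12] read 'b'  n12⇒n14 (via fail)
[13] read 'b'  n14⇒n5 (via fail)
[14] read 'c'  n5⇒n18
[15] read 'c'  n18⇒n11 (via fail)  emit P6@[14:15]
[16] read 'b'  n11⇒n14 (via fail)
[17] read 'a'  n14⇒n15
[18] read 'c'  n15⇒n16
[19] read 'a'  n16⇒n17  emit P4@[15:19]
[20] read 'a'  n17⇒n13 (via fail)  emit P3@[19:20]
[21] read 'c'  n13⇒n10 (via fail)
[22] read 'b'  n10⇒n14
[23] read 'c'  n14⇒n18 (via fail)
[24] read 'a'  n18⇒n19

Matches: [[2,3],[6,3],[8,5],[10,6],[11,2],[11,6],[15,6],[19,4],[20,3]]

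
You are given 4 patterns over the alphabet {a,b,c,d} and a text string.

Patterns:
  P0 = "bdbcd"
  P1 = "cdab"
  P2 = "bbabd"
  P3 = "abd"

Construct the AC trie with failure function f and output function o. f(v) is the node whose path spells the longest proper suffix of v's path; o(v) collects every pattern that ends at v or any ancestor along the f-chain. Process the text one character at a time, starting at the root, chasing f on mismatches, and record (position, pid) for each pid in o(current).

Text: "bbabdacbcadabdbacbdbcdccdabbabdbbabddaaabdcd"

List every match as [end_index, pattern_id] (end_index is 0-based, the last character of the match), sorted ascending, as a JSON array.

Construct AC machine:
Trie nodes:
  0='ε' goto a→14 b→1 c→6
  1='b' goto b→10 d→2
  2='bd' goto b→3
  3='bdb' goto c→4
  4='bdbc' goto d→5
  5='bdbcd' goto ·  ←P0
  6='c' goto d→7
  7='cd' goto a→8
  8='cda' goto b→9
  9='cdab' goto ·  ←P1
  10='bb' goto a→11
  11='bba' goto b→12
  12='bbab' goto d→13
  13='bbabd' goto ·  ←P2
  14='a' goto b→15
  15='ab' goto d→16
  16='abd' goto ·  ←P3

BFS fail/out derivation:
  n1('b'): parent n0 fail=0; on 'b' 0 → fail=0;  out ∅∪∅=∅
  n6('c'): parent n0 fail=0; on 'c' 0 → fail=0;  out ∅∪∅=∅
  n14('a'): parent n0 fail=0; on 'a' 0 → fail=0;  out ∅∪∅=∅
  n2('bd'): parent n1 fail=0; on 'd' 0 → fail=0;  out ∅∪∅=∅
  n7('cd'): parent n6 fail=0; on 'd' 0 → fail=0;  out ∅∪∅=∅
  n10('bb'): parent n1 fail=0; on 'b' 0 → fail=1;  out ∅∪∅=∅
  n15('ab'): parent n14 fail=0; on 'b' 0 → fail=1;  out ∅∪∅=∅
  n3('bdb'): parent n2 fail=0; on 'b' 0 → fail=1;  out ∅∪∅=∅
  n8('cda'): parent n7 fail=0; on 'a' 0 → fail=14;  out ∅∪∅=∅
  n11('bba'): parent n10 fail=1; on 'a' 1→0 → fail=14;  out ∅∪∅=∅
  n16('abd'): parent n15 fail=1; on 'd' 1 → fail=2;  out {3}∪∅={3}
  n4('bdbc'): parent n3 fail=1; on 'c' 1→0 → fail=6;  out ∅∪∅=∅
  n9('cdab'): parent n8 fail=14; on 'b' 14 → fail=15;  out {1}∪∅={1}
  n12('bbab'): parent n11 fail=14; on 'b' 14 → fail=15;  out ∅∪∅=∅
  n5('bdbcd'): parent n4 fail=6; on 'd' 6 → fail=7;  out {0}∪∅={0}
  n13('bbabd'): parent n12 fail=15; on 'd' 15 → fail=16;  out {2}∪{3}={2,3}

Scan:
pos 0 'b': at 1
pos 1 'b': at 10
pos 2 'a': at 11
pos 3 'b': at 12
pos 4 'd': at 13  emit P2@[0:4],P3@[2:4]
pos 5 'a': at 14 (via fail)
pos 6 'c': at 6 (via fail)
pos 7 'b': at 1 (via fail)
pos 8 'c': at 6 (via fail)
pos 9 'a': at 14 (via fail)
pos 10 'd': at 0 (via fail)
pos 11 'a': at 14
pos 12 'b': at 15
pos 13 'd': at 16  emit P3@[11:13]
pos 14 'b': at 3 (via fail)
pos 15 'a': at 14 (via fail)
pos 16 'c': at 6 (via fail)
pos 17 'b': at 1 (via fail)
pos 18 'd': at 2
pos 19 'b': at 3
pos 20 'c': at 4
pos 21 'd': at 5  emit P0@[17:21]
pos 22 'c': at 6 (via fail)
pos 23 'c': at 6 (via fail)
pos 24 'd': at 7
pos 25 'a': at 8
pos 26 'b': at 9  emit P1@[23:26]
pos 27 'b': at 10 (via fail)
pos 28 'a': at 11
pos 29 'b': at 12
pos 30 'd': at 13  emit P2@[26:30],P3@[28:30]
pos 31 'b': at 3 (via fail)
pos 32 'b': at 10 (via fail)
pos 33 'a': at 11
pos 34 'b': at 12
pos 35 'd': at 13  emit P2@[31:35],P3@[33:35]
pos 36 'd': at 0 (via fail)
pos 37 'a': at 14
pos 38 'a': at 14 (via fail)
pos 39 'a': at 14 (via fail)
pos 40 'b': at 15
pos 41 'd': at 16  emit P3@[39:41]
pos 42 'c': at 6 (via fail)
pos 43 'd': at 7

All matches (sorted): [[4,2],[4,3],[13,3],[21,0],[26,1],[30,2],[30,3],[35,2],[35,3],[41,3]]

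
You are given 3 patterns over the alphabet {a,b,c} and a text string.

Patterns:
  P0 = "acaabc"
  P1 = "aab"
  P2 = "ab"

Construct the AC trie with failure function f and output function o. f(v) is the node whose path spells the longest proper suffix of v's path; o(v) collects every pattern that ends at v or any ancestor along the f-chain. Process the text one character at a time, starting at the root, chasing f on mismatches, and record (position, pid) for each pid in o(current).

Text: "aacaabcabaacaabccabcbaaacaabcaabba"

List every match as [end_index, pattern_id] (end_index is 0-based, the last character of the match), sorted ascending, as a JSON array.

Build:
Trie nodes:
  n0 'ε': a→1
  n1 'a': a→7 b→9 c→2
  n2 'ac': a→3
  n3 'aca': a→4
  n4 'acaa': b→5
  n5 'acaab': c→6
  n6 'acaabc': ·  [P0 ends]
  n7 'aa': b→8
  n8 'aab': ·  [P1 ends]
  n9 'ab': ·  [P2 ends]

Failure links (BFS by depth):
  fail(1) 'a': from fail(0)=0 chase 'a': 0 ⇒ 0;  out=∅∪out(0)=∅
  fail(2) 'ac': from fail(1)=0 chase 'c': 0 ⇒ 0;  out=∅∪out(0)=∅
  fail(7) 'aa': from fail(1)=0 chase 'a': 0 ⇒ 1;  out=∅∪out(1)=∅
  fail(9) 'ab': from fail(1)=0 chase 'b': 0 ⇒ 0;  out={2}∪out(0)={2}
  fail(3) 'aca': from fail(2)=0 chase 'a': 0 ⇒ 1;  out=∅∪out(1)=∅
  fail(8) 'aab': from fail(7)=1 chase 'b': 1 ⇒ 9;  out={1}∪out(9)={1,2}
  fail(4) 'acaa': from fail(3)=1 chase 'a': 1 ⇒ 7;  out=∅∪out(7)=∅
  fail(5) 'acaab': from fail(4)=7 chase 'b': 7 ⇒ 8;  out=∅∪out(8)={1,2}
  fail(6) 'acaabc': from fail(5)=8 chase 'c': 8→9→0 ⇒ 0;  out={0}∪out(0)={0}

Scan:
[0] read 'a'  n0⇒n1
[1] read 'a'  n1⇒n7
[2] read 'c'  n7⇒n2 (fail-walked)
[3] read 'a'  n2⇒n3
[4] read 'a'  n3⇒n4
[5] read 'b'  n4⇒n5  emit P1@[3:5],P2@[4:5]
[6] read 'c'  n5⇒n6  emit P0@[1:6]
[7] read 'a'  n6⇒n1 (fail-walked)
[8] read 'b'  n1⇒n9  emit P2@[7:8]
[9] read 'a'  n9⇒n1 (fail-walked)
[10] read 'a'  n1⇒n7
[11] read 'c'  n7⇒n2 (fail-walked)
[12] read 'a'  n2⇒n3
[13] read 'a'  n3⇒n4
[14] read 'b'  n4⇒n5  emit P1@[12:14],P2@[13:14]
[15] read 'c'  n5⇒n6  emit P0@[10:15]
[16] read 'c'  n6⇒n0 (fail-walked)
[17] read 'a'  n0⇒n1
[18] read 'b'  n1⇒n9  emit P2@[17:18]
[19] read 'c'  n9⇒n0 (fail-walked)
[20] read 'b'  n0⇒n0
[21] read 'a'  n0⇒n1
[22] read 'a'  n1⇒n7
[23] read 'a'  n7⇒n7 (fail-walked)
[24] read 'c'  n7⇒n2 (fail-walked)
[25] read 'a'  n2⇒n3
[26] read 'a'  n3⇒n4
[27] read 'b'  n4⇒n5  emit P1@[25:27],P2@[26:27]
[28] read 'c'  n5⇒n6  emit P0@[23:28]
[29] read 'a'  n6⇒n1 (fail-walked)
[30] read 'a'  n1⇒n7
[31] read 'b'  n7⇒n8  emit P1@[29:31],P2@[30:31]
[32] read 'b'  n8⇒n0 (fail-walked)
[33] read 'a'  n0⇒n1

Result: [[5,1],[5,2],[6,0],[8,2],[14,1],[14,2],[15,0],[18,2],[27,1],[27,2],[28,0],[31,1],[31,2]]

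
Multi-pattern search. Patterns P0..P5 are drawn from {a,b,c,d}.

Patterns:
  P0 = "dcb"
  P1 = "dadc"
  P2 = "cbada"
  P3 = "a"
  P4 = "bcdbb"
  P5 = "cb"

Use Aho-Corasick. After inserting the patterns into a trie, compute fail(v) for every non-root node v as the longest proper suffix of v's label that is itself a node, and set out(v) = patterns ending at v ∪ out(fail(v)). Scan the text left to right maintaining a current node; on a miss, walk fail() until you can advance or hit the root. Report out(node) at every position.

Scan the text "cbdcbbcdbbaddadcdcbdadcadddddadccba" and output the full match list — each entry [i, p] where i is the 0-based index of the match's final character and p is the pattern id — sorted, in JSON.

Build:
Trie (insert patterns):
  n0 'ε': a→12 b→13 c→7 d→1
  n1 'd': a→4 c→2
  n2 'dc': b→3
  n3 'dcb': ·  ←P0
  n4 'da': d→5
  n5 'dad': c→6
  n6 'dadc': ·  ←P1
  n7 'c': b→8
  n8 'cb': a→9  ←P5
  n9 'cba': d→10
  n10 'cbad': a→11
  n11 'cbada': ·  ←P2
  n12 'a': ·  ←P3
  n13 'b': c→14
  n14 'bc': d→15
  n15 'bcd': b→16
  n16 'bcdb': b→17
  n17 'bcdbb': ·  ←P4

BFS fail/out derivation:
  n1('d'): parent n0 fail=0; on 'd' 0 → fail=0;  out ∅∪∅=∅
  n7('c'): parent n0 fail=0; on 'c' 0 → fail=0;  out ∅∪∅=∅
  n12('a'): parent n0 fail=0; on 'a' 0 → fail=0;  out {3}∪∅={3}
  n13('b'): parent n0 fail=0; on 'b' 0 → fail=0;  out ∅∪∅=∅
  n2('dc'): parent n1 fail=0; on 'c' 0 → fail=7;  out ∅∪∅=∅
  n4('da'): parent n1 fail=0; on 'a' 0 → fail=12;  out ∅∪{3}={3}
  n8('cb'): parent n7 fail=0; on 'b' 0 → fail=13;  out {5}∪∅={5}
  n14('bc'): parent n13 fail=0; on 'c' 0 → fail=7;  out ∅∪∅=∅
  n3('dcb'): parent n2 fail=7; on 'b' 7 → fail=8;  out {0}∪{5}={0,5}
  n5('dad'): parent n4 fail=12; on 'd' 12→0 → fail=1;  out ∅∪∅=∅
  n9('cba'): parent n8 fail=13; on 'a' 13→0 → fail=12;  out ∅∪{3}={3}
  n15('bcd'): parent n14 fail=7; on 'd' 7→0 → fail=1;  out ∅∪∅=∅
  n6('dadc'): parent n5 fail=1; on 'c' 1 → fail=2;  out {1}∪∅={1}
  n10('cbad'): parent n9 fail=12; on 'd' 12→0 → fail=1;  out ∅∪∅=∅
  n16('bcdb'): parent n15 fail=1; on 'b' 1→0 → fail=13;  out ∅∪∅=∅
  n11('cbada'): parent n10 fail=1; on 'a' 1 → fail=4;  out {2}∪{3}={2,3}
  n17('bcdbb'): parent n16 fail=13; on 'b' 13→0 → fail=13;  out {4}∪∅={4}

Run:
[0] read 'c'  n0⇒n7
[1] read 'b'  n7⇒n8  → match P5@[0:1]
[2] read 'd'  n8⇒n1 (fail-walked)
[3] read 'c'  n1⇒n2
[4] read 'b'  n2⇒n3  → match P0@[2:4],P5@[3:4]
[5] read 'b'  n3⇒n13 (fail-walked)
[6] read 'c'  n13⇒n14
[7] read 'd'  n14⇒n15
[8] read 'b'  n15⇒n16
[9] read 'b'  n16⇒n17  → match P4@[5:9]
[10] read 'a'  n17⇒n12 (fail-walked)  → match P3@[10:10]
[11] read 'd'  n12⇒n1 (fail-walked)
[12] read 'd'  n1⇒n1 (fail-walked)
[13] read 'a'  n1⇒n4  → match P3@[13:13]
[14] read 'd'  n4⇒n5
[15] read 'c'  n5⇒n6  → match P1@[12:15]
[16] read 'd'  n6⇒n1 (fail-walked)
[17] read 'c'  n1⇒n2
[18] read 'b'  n2⇒n3  → match P0@[16:18],P5@[17:18]
[19] read 'd'  n3⇒n1 (fail-walked)
[20] read 'a'  n1⇒n4  → match P3@[20:20]
[21] read 'd'  n4⇒n5
[22] read 'c'  n5⇒n6  → match P1@[19:22]
[23] read 'a'  n6⇒n12 (fail-walked)  → match P3@[23:23]
[24] read 'd'  n12⇒n1 (fail-walked)
[25] read 'd'  n1⇒n1 (fail-walked)
[26] read 'd'  n1⇒n1 (fail-walked)
[27] read 'd'  n1⇒n1 (fail-walked)
[28] read 'd'  n1⇒n1 (fail-walked)
[29] read 'a'  n1⇒n4  → match P3@[29:29]
[30] read 'd'  n4⇒n5
[31] read 'c'  n5⇒n6  → match P1@[28:31]
[32] read 'c'  n6⇒n7 (fail-walked)
[33] read 'b'  n7⇒n8  → match P5@[32:33]
[34] read 'a'  n8⇒n9  → match P3@[34:34]

Matches: [[1,5],[4,0],[4,5],[9,4],[10,3],[13,3],[15,1],[18,0],[18,5],[20,3],[22,1],[23,3],[29,3],[31,1],[33,5],[34,3]]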